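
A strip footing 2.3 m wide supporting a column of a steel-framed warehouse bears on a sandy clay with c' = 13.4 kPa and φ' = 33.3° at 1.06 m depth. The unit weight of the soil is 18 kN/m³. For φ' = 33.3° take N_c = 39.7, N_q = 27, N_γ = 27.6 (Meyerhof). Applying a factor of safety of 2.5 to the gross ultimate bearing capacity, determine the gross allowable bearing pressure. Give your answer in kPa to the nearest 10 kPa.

Overburden at base level: q = 18 × 1.06 = 19.08 kPa.
Cohesion term c·N_c = 13.4 × 39.7 = 531.98 kPa; surcharge term q·N_q = 19.08 × 27 = 515.16 kPa; self-weight term 0.5·γ·B·N_γ = 0.5 × 18 × 2.3 × 27.6 = 571.32 kPa.
q_ult = 531.98 + 515.16 + 571.32 = 1618.5 kPa.
q_all = q_ult / FS = 1618.5 / 2.5 = 647.38 kPa.

q_all ≈ 650 kPa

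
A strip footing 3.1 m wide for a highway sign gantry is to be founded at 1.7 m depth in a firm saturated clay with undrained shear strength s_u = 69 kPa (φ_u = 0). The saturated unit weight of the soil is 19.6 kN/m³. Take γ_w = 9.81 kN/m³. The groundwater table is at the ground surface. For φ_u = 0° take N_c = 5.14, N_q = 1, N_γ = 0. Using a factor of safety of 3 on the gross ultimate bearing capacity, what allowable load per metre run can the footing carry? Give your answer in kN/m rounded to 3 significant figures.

≈ 384 kN/m

With the water table at the surface the whole profile is submerged: γ' = 19.6 − 9.81 = 9.79 kN/m³, so q = γ'·D_f = 16.643 kPa.
q_ult = c·N_c + q·N_q
     = 69 × 5.14 + 16.643 × 1
     = 354.66 + 16.643 = 371.3 kPa.
Gross allowable pressure q_all = 371.3 / 3 = 123.77 kPa.
Allowable wall load = q_all × B = 123.77 × 3.1 = 383.68 kN per metre run.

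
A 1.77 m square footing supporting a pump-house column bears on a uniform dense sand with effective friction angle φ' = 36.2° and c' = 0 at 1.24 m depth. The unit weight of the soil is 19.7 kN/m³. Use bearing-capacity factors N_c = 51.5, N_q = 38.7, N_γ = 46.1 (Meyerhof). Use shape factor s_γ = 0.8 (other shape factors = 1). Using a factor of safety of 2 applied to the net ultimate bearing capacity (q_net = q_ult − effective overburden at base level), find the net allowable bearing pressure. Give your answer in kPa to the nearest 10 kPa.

q_all(net) ≈ 780 kPa

q = γ·D_f = 19.7 × 1.24 = 24.428 kPa.
q·N_q = 24.428 × 38.7 = 945.36 kPa
0.5·γ·B·N_γ·s_γ = 0.5 × 19.7 × 1.77 × 46.1 × 0.8 = 642.98 kPa
q_ult = 945.36 + 642.98 = 1588.3 kPa.
Net ultimate: q_net = 1588.3 − 24.428 = 1563.9 kPa.
q_all(net) = 1563.9 / 2 = 781.96 kPa.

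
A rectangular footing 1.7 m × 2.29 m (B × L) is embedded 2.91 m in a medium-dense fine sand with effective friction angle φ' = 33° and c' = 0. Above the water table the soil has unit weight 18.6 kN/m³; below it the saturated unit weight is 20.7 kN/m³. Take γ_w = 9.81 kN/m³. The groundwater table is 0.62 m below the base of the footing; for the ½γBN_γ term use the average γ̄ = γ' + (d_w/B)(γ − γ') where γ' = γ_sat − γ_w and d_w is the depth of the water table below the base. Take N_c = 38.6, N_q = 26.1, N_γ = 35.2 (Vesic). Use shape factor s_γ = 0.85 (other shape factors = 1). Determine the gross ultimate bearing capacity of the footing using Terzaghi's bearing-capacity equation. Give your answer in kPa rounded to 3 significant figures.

q = γ·D_f = 18.6 × 2.91 = 54.126 kPa.
γ' = 10.89 kN/m³; averaging over the depth B below the base, γ̄ = γ' + (d_w/B)(γ − γ') = 13.702 kN/m³.
q·N_q = 54.126 × 26.1 = 1412.7 kPa
0.5·γ·B·N_γ·s_γ = 0.5 × 13.702 × 1.7 × 35.2 × 0.85 = 348.47 kPa
q_ult = 1412.7 + 348.47 = 1761.2 kPa.

q_ult ≈ 1760 kPa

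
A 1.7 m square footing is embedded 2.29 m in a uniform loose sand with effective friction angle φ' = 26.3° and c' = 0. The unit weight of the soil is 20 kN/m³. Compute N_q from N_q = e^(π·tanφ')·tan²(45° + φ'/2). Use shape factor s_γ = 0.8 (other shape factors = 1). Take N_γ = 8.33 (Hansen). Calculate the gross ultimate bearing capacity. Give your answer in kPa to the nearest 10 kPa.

q_ult ≈ 670 kPa

tan26.3° = 0.4942, so N_q = e^(π×0.4942)·tan²(58.15°) = 4.724 × 2.591 = 12.24.
Effective surcharge at the founding depth q = γ·D_f = 20 × 2.29 = 45.8 kPa.
q_ult = q·N_q + 0.5·γ·B·N_γ·s_γ
     = 45.8 × 12.241 + 0.5 × 20 × 1.7 × 8.33 × 0.8
     = 560.62 + 113.29 = 673.91 kPa.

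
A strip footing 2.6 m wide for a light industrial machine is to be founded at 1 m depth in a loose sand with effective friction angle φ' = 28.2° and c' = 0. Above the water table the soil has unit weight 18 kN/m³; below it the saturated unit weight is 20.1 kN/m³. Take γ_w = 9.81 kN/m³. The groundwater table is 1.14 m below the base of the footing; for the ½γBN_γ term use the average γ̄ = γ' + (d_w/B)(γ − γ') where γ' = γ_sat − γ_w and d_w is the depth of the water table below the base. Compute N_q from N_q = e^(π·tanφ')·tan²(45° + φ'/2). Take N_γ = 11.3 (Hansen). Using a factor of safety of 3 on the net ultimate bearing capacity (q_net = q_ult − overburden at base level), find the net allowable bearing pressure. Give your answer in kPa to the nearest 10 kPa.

q_all(net) ≈ 150 kPa

N_q = e^(π·tan28.2°)·tan²(59.1°) = 15.05.
Effective surcharge at the founding depth q = γ·D_f = 18 × 1 = 18 kPa.
With d_w = 1.14 m < B, γ̄ = 10.29 + (1.14/2.6) × (18 − 10.29) = 13.671 kN/m³.
q_ult = q·N_q + 0.5·γ·B·N_γ
     = 18 × 15.047 + 0.5 × 13.671 × 2.6 × 11.3
     = 270.85 + 200.82 = 471.67 kPa.
q_net = 471.67 − 18 = 453.67 kPa.
q_all(net) = 453.67 / 3 = 151.22 kPa.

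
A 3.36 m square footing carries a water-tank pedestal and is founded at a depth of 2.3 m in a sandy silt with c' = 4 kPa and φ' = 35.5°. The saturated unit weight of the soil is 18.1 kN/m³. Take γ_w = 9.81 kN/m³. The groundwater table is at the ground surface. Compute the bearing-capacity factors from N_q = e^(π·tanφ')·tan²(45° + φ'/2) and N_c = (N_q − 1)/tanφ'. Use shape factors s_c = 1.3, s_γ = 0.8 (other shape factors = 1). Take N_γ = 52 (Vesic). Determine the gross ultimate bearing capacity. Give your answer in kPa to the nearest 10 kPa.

q_ult ≈ 1510 kPa

tan35.5° = 0.7133, so N_q = e^(π×0.7133)·tan²(62.75°) = 9.402 × 3.77 = 35.44.
N_c = (35.44 − 1)/tan35.5° = 48.29.
With the water table at the surface the whole profile is submerged: γ' = 18.1 − 9.81 = 8.29 kN/m³, so q = γ'·D_f = 19.067 kPa; the same γ' applies in the ½γBN_γ term.
q_ult = c·N_c·s_c + q·N_q + 0.5·γ·B·N_γ·s_γ
     = 4 × 48.287 × 1.3 + 19.067 × 35.443 + 0.5 × 8.29 × 3.36 × 52 × 0.8
     = 251.09 + 675.79 + 579.37 = 1506.3 kPa.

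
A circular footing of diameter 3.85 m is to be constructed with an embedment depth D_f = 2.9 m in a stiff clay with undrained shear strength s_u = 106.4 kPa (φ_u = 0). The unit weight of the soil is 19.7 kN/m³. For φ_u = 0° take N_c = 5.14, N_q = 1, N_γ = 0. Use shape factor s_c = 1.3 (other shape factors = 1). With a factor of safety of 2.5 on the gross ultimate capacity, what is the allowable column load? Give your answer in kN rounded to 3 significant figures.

q = γ·D_f = 19.7 × 2.9 = 57.13 kPa.
c·N_c·s_c = 106.4 × 5.14 × 1.3 = 710.96 kPa
q·N_q = 57.13 × 1 = 57.13 kPa
q_ult = 710.96 + 57.13 = 768.09 kPa.
Gross allowable pressure q_all = 768.09 / 2.5 = 307.24 kPa.
Footing area = 11.6416 m², so allowable column load = 307.24 × 11.6416 = 3576.7 kN.

P_all ≈ 3580 kN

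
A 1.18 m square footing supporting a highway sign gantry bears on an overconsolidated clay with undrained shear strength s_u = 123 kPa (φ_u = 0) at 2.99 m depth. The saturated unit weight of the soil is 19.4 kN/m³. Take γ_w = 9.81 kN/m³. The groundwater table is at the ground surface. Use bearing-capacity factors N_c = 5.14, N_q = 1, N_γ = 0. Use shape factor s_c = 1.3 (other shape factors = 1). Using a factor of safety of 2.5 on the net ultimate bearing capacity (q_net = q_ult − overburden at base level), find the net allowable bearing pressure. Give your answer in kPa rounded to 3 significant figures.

q_all(net) ≈ 329 kPa

γ' = 19.4 − 9.81 = 9.59 kN/m³ (submerged throughout). q = 9.59 × 2.99 = 28.674 kPa.
c·N_c·s_c = 123 × 5.14 × 1.3 = 821.89 kPa
q·N_q = 28.674 × 1 = 28.674 kPa
q_ult = 821.89 + 28.674 = 850.56 kPa.
q_net = 850.56 − 28.674 = 821.89 kPa.
q_all(net) = 821.89 / 2.5 = 328.75 kPa.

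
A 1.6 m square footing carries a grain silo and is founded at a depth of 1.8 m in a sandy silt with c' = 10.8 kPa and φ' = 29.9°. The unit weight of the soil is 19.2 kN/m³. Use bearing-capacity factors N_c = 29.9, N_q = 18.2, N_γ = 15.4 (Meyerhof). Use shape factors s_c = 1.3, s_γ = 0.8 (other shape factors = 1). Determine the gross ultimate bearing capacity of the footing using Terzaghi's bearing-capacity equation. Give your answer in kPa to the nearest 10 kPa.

q_ult ≈ 1240 kPa

q = γ·D_f = 19.2 × 1.8 = 34.56 kPa.
c·N_c·s_c = 10.8 × 29.9 × 1.3 = 419.8 kPa
q·N_q = 34.56 × 18.2 = 628.99 kPa
0.5·γ·B·N_γ·s_γ = 0.5 × 19.2 × 1.6 × 15.4 × 0.8 = 189.24 kPa
q_ult = 419.8 + 628.99 + 189.24 = 1238 kPa.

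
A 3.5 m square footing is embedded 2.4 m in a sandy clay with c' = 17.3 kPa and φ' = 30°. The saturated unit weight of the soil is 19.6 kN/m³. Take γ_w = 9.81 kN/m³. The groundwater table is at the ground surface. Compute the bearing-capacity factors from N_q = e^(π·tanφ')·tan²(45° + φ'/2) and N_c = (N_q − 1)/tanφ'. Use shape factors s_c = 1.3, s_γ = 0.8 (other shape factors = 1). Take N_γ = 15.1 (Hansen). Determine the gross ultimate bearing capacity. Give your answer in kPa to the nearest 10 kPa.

q_ult ≈ 1320 kPa

tan30° = 0.5774, so N_q = e^(π×0.5774)·tan²(60°) = 6.134 × 3.0 = 18.4.
N_c = (18.4 − 1)/tan30° = 30.14.
γ' = 19.6 − 9.81 = 9.79 kN/m³ (submerged throughout). q = 9.79 × 2.4 = 23.496 kPa; the same γ' applies in the ½γBN_γ term.
c·N_c·s_c = 17.3 × 30.14 × 1.3 = 677.84 kPa
q·N_q = 23.496 × 18.401 = 432.35 kPa
0.5·γ·B·N_γ·s_γ = 0.5 × 9.79 × 3.5 × 15.1 × 0.8 = 206.96 kPa
q_ult = 677.84 + 432.35 + 206.96 = 1317.2 kPa.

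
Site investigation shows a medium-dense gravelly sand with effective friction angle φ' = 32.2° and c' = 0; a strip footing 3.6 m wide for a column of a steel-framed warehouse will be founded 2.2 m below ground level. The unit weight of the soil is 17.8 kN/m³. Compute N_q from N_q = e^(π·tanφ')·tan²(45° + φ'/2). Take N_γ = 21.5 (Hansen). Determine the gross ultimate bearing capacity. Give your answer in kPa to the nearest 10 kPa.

q_ult ≈ 1620 kPa

tan32.2° = 0.6297, so N_q = e^(π×0.6297)·tan²(61.1°) = 7.231 × 3.282 = 23.73.
Overburden at base level: q = 17.8 × 2.2 = 39.16 kPa.
Surcharge term q·N_q = 39.16 × 23.728 = 929.2 kPa; self-weight term 0.5·γ·B·N_γ = 0.5 × 17.8 × 3.6 × 21.5 = 688.86 kPa.
q_ult = 929.2 + 688.86 = 1618.1 kPa.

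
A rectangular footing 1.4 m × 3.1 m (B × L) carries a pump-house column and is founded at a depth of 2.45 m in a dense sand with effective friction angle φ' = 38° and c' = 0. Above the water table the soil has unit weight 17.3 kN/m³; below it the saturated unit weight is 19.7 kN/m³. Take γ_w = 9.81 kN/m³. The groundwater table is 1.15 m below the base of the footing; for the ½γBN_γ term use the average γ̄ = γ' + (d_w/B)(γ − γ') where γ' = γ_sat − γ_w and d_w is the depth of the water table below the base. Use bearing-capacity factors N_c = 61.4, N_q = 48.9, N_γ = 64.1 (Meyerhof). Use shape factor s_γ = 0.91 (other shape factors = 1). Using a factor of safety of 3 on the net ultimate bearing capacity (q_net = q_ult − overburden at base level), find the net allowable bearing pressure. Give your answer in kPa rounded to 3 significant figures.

q_all(net) ≈ 894 kPa

q = γ·D_f = 17.3 × 2.45 = 42.385 kPa.
γ' = 9.89 kN/m³; averaging over the depth B below the base, γ̄ = γ' + (d_w/B)(γ − γ') = 15.977 kN/m³.
q·N_q = 42.385 × 48.9 = 2072.6 kPa
0.5·γ·B·N_γ·s_γ = 0.5 × 15.977 × 1.4 × 64.1 × 0.91 = 652.36 kPa
q_ult = 2072.6 + 652.36 = 2725 kPa.
q_net = 2725 − 42.385 = 2682.6 kPa.
q_all(net) = 2682.6 / 3 = 894.2 kPa.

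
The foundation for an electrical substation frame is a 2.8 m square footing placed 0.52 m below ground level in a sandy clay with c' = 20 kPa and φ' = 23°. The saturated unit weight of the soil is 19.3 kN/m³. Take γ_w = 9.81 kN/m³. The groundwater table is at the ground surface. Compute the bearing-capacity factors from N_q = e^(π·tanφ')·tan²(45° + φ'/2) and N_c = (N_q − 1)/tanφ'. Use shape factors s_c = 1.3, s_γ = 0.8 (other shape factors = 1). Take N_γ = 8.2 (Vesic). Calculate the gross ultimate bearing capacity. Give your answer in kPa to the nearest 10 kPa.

q_ult ≈ 600 kPa

tan23° = 0.4245, so N_q = e^(π×0.4245)·tan²(56.5°) = 3.794 × 2.283 = 8.66.
N_c = (8.66 − 1)/tan23° = 18.05.
Water table at ground surface, so effective unit weight γ' = 19.3 − 9.81 = 9.49 kN/m³ is used throughout; overburden q = 9.49 × 0.52 = 4.9348 kPa; the same γ' applies in the ½γBN_γ term.
Cohesion term c·N_c·s_c = 20 × 18.049 × 1.3 = 469.26 kPa; surcharge term q·N_q = 4.9348 × 8.6612 = 42.741 kPa; self-weight term 0.5·γ·B·N_γ·s_γ = 0.5 × 9.49 × 2.8 × 8.2 × 0.8 = 87.156 kPa.
q_ult = 469.26 + 42.741 + 87.156 = 599.16 kPa.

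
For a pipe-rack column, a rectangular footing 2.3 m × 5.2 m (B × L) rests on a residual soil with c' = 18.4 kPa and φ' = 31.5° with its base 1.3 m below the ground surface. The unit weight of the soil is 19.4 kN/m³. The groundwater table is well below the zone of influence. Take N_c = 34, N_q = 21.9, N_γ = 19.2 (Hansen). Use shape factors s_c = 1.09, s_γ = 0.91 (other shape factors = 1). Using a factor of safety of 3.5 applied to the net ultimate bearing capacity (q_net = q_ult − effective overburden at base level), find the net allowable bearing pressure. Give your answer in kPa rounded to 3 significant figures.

q_all(net) ≈ 457 kPa

Effective surcharge at the founding depth q = γ·D_f = 19.4 × 1.3 = 25.22 kPa.
q_ult = c·N_c·s_c + q·N_q + 0.5·γ·B·N_γ·s_γ
     = 18.4 × 34 × 1.09 + 25.22 × 21.9 + 0.5 × 19.4 × 2.3 × 19.2 × 0.91
     = 681.9 + 552.32 + 389.8 = 1624 kPa.
Net ultimate: q_net = 1624 − 25.22 = 1598.8 kPa.
q_all(net) = 1598.8 / 3.5 = 456.8 kPa.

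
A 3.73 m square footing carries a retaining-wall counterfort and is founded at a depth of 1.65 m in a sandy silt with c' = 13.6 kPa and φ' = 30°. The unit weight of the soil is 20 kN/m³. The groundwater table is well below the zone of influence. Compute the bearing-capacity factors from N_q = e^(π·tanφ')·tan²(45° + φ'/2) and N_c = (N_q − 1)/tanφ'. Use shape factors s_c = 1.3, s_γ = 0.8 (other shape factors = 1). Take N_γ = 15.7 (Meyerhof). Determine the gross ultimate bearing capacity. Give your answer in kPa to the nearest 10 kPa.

q_ult ≈ 1610 kPa

tan30° = 0.5774, so N_q = e^(π×0.5774)·tan²(60°) = 6.134 × 3.0 = 18.4.
N_c = (18.4 − 1)/tan30° = 30.14.
Overburden at base level: q = 20 × 1.65 = 33 kPa.
Cohesion term c·N_c·s_c = 13.6 × 30.14 × 1.3 = 532.87 kPa; surcharge term q·N_q = 33 × 18.401 = 607.24 kPa; self-weight term 0.5·γ·B·N_γ·s_γ = 0.5 × 20 × 3.73 × 15.7 × 0.8 = 468.49 kPa.
q_ult = 532.87 + 607.24 + 468.49 = 1608.6 kPa.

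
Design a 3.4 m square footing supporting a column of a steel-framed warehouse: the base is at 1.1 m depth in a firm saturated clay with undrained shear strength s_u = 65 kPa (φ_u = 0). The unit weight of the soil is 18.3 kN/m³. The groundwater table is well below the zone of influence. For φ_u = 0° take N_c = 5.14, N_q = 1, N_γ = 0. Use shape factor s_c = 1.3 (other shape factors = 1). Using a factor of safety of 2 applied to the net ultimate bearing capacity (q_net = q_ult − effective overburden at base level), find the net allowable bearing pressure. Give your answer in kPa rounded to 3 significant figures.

q_all(net) ≈ 217 kPa

q = γ·D_f = 18.3 × 1.1 = 20.13 kPa.
c·N_c·s_c = 65 × 5.14 × 1.3 = 434.33 kPa
q·N_q = 20.13 × 1 = 20.13 kPa
q_ult = 434.33 + 20.13 = 454.46 kPa.
Net ultimate: q_net = 454.46 − 20.13 = 434.33 kPa.
q_all(net) = 434.33 / 2 = 217.16 kPa.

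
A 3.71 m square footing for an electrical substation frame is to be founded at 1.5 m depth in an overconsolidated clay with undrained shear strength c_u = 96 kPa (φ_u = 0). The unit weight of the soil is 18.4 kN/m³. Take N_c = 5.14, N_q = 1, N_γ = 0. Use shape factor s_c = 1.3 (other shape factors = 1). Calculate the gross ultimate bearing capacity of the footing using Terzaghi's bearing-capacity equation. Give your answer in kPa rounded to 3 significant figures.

q_ult ≈ 669 kPa

Overburden at base level: q = 18.4 × 1.5 = 27.6 kPa.
Cohesion term c·N_c·s_c = 96 × 5.14 × 1.3 = 641.47 kPa; surcharge term q·N_q = 27.6 × 1 = 27.6 kPa.
q_ult = 641.47 + 27.6 = 669.07 kPa.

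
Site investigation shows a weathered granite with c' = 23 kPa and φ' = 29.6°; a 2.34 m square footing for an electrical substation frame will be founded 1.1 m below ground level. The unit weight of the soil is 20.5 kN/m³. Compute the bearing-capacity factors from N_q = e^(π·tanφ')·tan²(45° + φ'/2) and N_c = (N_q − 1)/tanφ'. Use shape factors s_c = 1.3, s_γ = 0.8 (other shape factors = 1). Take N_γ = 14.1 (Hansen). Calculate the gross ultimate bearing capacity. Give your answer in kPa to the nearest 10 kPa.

q_ult ≈ 1540 kPa

tan29.6° = 0.5681, so N_q = e^(π×0.5681)·tan²(59.8°) = 5.958 × 2.952 = 17.59.
N_c = (17.59 − 1)/tan29.6° = 29.2.
q = γ·D_f = 20.5 × 1.1 = 22.55 kPa.
c·N_c·s_c = 23 × 29.199 × 1.3 = 873.06 kPa
q·N_q = 22.55 × 17.588 = 396.6 kPa
0.5·γ·B·N_γ·s_γ = 0.5 × 20.5 × 2.34 × 14.1 × 0.8 = 270.55 kPa
q_ult = 873.06 + 396.6 + 270.55 = 1540.2 kPa.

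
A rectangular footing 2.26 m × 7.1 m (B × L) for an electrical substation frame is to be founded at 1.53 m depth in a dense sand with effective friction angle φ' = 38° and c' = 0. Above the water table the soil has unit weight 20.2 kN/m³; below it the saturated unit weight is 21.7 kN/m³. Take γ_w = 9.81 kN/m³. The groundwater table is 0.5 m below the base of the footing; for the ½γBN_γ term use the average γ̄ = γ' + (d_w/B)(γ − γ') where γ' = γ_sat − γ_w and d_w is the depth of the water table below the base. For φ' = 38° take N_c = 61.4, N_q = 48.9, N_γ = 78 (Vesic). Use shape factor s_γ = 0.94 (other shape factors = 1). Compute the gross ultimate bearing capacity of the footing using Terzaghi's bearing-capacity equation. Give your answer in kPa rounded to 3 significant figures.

Overburden at base level: q = 20.2 × 1.53 = 30.906 kPa.
The water table is 0.5 m below the base (< B = 2.26 m), so the ½γBN_γ term uses γ̄ = γ' + (d_w/B)(γ − γ') = 11.89 + (0.5/2.26)(20.2 − 11.89) = 13.728 kN/m³.
Surcharge term q·N_q = 30.906 × 48.9 = 1511.3 kPa; self-weight term 0.5·γ·B·N_γ·s_γ = 0.5 × 13.728 × 2.26 × 78 × 0.94 = 1137.4 kPa.
q_ult = 1511.3 + 1137.4 = 2648.7 kPa.

q_ult ≈ 2650 kPa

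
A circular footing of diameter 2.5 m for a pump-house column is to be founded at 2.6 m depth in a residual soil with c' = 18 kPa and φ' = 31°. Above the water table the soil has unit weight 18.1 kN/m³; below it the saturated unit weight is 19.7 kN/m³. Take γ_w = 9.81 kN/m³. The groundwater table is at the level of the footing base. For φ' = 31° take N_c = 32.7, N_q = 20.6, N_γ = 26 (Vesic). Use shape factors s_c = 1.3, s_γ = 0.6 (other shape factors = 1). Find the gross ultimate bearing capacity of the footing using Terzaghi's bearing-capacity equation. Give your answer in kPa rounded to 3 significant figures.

Overburden at base level: q = 18.1 × 2.6 = 47.06 kPa.
Below the base the soil is submerged, so the ½γBN_γ term uses γ' = 19.7 − 9.81 = 9.89 kN/m³.
Cohesion term c·N_c·s_c = 18 × 32.7 × 1.3 = 765.18 kPa; surcharge term q·N_q = 47.06 × 20.6 = 969.44 kPa; self-weight term 0.5·γ·B·N_γ·s_γ = 0.5 × 9.89 × 2.5 × 26 × 0.6 = 192.85 kPa.
q_ult = 765.18 + 969.44 + 192.85 = 1927.5 kPa.

q_ult ≈ 1930 kPa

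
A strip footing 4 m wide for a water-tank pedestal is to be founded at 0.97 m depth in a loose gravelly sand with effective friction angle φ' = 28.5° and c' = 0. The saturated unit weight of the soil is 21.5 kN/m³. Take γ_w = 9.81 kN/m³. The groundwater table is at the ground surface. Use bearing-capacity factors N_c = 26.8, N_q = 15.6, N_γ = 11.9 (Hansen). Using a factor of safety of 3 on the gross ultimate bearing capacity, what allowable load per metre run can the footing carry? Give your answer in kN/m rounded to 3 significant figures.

≈ 607 kN/m

Water table at ground surface, so effective unit weight γ' = 21.5 − 9.81 = 11.69 kN/m³ is used throughout; overburden q = 11.69 × 0.97 = 11.339 kPa; the same γ' applies in the ½γBN_γ term.
Surcharge term q·N_q = 11.339 × 15.6 = 176.89 kPa; self-weight term 0.5·γ·B·N_γ = 0.5 × 11.69 × 4 × 11.9 = 278.22 kPa.
q_ult = 176.89 + 278.22 = 455.12 kPa.
Gross allowable pressure q_all = 455.12 / 3 = 151.71 kPa.
Allowable wall load = q_all × B = 151.71 × 4 = 606.82 kN per metre run.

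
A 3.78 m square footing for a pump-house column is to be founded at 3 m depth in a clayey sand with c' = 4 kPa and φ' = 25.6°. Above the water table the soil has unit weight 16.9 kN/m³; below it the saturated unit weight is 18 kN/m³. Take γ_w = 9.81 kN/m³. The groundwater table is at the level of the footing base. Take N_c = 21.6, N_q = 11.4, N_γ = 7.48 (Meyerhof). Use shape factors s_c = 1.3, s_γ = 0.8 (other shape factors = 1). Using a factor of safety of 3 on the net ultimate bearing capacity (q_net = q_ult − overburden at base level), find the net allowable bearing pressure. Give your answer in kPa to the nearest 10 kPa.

Effective surcharge at the founding depth q = γ·D_f = 16.9 × 3 = 50.7 kPa.
The water table coincides with the base, so in the self-weight term γ → γ' = 8.19 kN/m³.
q_ult = c·N_c·s_c + q·N_q + 0.5·γ·B·N_γ·s_γ
     = 4 × 21.6 × 1.3 + 50.7 × 11.4 + 0.5 × 8.19 × 3.78 × 7.48 × 0.8
     = 112.32 + 577.98 + 92.627 = 782.93 kPa.
q_net = 782.93 − 50.7 = 732.23 kPa.
q_all(net) = 732.23 / 3 = 244.08 kPa.

q_all(net) ≈ 240 kPa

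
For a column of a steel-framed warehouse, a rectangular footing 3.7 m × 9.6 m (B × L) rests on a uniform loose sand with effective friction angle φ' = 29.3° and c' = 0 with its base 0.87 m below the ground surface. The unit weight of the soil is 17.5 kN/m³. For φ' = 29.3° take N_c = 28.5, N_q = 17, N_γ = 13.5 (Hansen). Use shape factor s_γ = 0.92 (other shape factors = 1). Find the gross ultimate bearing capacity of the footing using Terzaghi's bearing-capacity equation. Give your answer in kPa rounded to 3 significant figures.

Effective surcharge at the founding depth q = γ·D_f = 17.5 × 0.87 = 15.225 kPa.
q_ult = q·N_q + 0.5·γ·B·N_γ·s_γ
     = 15.225 × 17 + 0.5 × 17.5 × 3.7 × 13.5 × 0.92
     = 258.82 + 402.1 = 660.92 kPa.

q_ult ≈ 661 kPa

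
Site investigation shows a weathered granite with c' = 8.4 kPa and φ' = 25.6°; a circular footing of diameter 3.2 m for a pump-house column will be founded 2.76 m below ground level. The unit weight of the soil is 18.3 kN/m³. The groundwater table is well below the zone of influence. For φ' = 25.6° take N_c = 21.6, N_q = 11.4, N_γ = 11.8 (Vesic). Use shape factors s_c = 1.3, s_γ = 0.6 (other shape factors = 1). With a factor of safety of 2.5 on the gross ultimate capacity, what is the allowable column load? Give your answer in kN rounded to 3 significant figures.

P_all ≈ 3280 kN

q = γ·D_f = 18.3 × 2.76 = 50.508 kPa.
c·N_c·s_c = 8.4 × 21.6 × 1.3 = 235.87 kPa
q·N_q = 50.508 × 11.4 = 575.79 kPa
0.5·γ·B·N_γ·s_γ = 0.5 × 18.3 × 3.2 × 11.8 × 0.6 = 207.3 kPa
q_ult = 235.87 + 575.79 + 207.3 = 1019 kPa.
Gross allowable pressure q_all = 1019 / 2.5 = 407.59 kPa.
Footing area = 8.0425 m², so allowable column load = 407.59 × 8.0425 = 3278 kN.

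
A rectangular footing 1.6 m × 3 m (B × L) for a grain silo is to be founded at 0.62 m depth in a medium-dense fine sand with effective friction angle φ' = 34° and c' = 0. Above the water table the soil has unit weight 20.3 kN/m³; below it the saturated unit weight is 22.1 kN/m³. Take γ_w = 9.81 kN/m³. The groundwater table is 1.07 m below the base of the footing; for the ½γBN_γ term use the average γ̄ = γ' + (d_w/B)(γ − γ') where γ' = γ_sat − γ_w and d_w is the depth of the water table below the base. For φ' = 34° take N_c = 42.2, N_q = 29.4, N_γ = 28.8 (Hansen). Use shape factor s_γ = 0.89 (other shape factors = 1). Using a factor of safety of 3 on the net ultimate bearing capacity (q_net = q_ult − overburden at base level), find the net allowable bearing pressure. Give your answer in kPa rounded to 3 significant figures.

q_all(net) ≈ 240 kPa

q = γ·D_f = 20.3 × 0.62 = 12.586 kPa.
γ' = 12.29 kN/m³; averaging over the depth B below the base, γ̄ = γ' + (d_w/B)(γ − γ') = 17.647 kN/m³.
q·N_q = 12.586 × 29.4 = 370.03 kPa
0.5·γ·B·N_γ·s_γ = 0.5 × 17.647 × 1.6 × 28.8 × 0.89 = 361.86 kPa
q_ult = 370.03 + 361.86 = 731.88 kPa.
q_net = 731.88 − 12.586 = 719.3 kPa.
q_all(net) = 719.3 / 3 = 239.77 kPa.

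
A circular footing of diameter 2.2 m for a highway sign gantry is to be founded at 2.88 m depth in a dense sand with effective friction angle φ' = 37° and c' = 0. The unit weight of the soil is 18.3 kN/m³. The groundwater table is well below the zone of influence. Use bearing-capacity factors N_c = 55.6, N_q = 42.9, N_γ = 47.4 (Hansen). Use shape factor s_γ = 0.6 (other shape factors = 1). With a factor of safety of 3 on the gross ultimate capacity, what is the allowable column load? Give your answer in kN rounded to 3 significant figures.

P_all ≈ 3590 kN

q = γ·D_f = 18.3 × 2.88 = 52.704 kPa.
q·N_q = 52.704 × 42.9 = 2261 kPa
0.5·γ·B·N_γ·s_γ = 0.5 × 18.3 × 2.2 × 47.4 × 0.6 = 572.5 kPa
q_ult = 2261 + 572.5 = 2833.5 kPa.
Gross allowable pressure q_all = 2833.5 / 3 = 944.5 kPa.
Footing area = 3.8013 m², so allowable column load = 944.5 × 3.8013 = 3590.3 kN.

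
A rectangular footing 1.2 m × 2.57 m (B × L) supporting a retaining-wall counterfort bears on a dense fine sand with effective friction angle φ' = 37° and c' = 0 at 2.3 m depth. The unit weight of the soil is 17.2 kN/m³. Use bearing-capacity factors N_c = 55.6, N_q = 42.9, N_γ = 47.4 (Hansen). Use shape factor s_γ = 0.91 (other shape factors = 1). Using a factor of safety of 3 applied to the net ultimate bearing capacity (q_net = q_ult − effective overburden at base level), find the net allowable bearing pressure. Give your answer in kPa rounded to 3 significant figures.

q_all(net) ≈ 701 kPa

Effective surcharge at the founding depth q = γ·D_f = 17.2 × 2.3 = 39.56 kPa.
q_ult = q·N_q + 0.5·γ·B·N_γ·s_γ
     = 39.56 × 42.9 + 0.5 × 17.2 × 1.2 × 47.4 × 0.91
     = 1697.1 + 445.14 = 2142.3 kPa.
Net ultimate: q_net = 2142.3 − 39.56 = 2102.7 kPa.
q_all(net) = 2102.7 / 3 = 700.9 kPa.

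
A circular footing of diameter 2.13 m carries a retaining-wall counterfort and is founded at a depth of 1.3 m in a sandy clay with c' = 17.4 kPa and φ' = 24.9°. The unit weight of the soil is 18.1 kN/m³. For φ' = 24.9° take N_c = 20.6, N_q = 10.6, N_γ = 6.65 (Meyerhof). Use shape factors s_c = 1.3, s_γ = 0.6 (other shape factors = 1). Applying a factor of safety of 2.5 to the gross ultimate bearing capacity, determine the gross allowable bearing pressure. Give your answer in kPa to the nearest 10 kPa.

q_all ≈ 320 kPa

Overburden at base level: q = 18.1 × 1.3 = 23.53 kPa.
Cohesion term c·N_c·s_c = 17.4 × 20.6 × 1.3 = 465.97 kPa; surcharge term q·N_q = 23.53 × 10.6 = 249.42 kPa; self-weight term 0.5·γ·B·N_γ·s_γ = 0.5 × 18.1 × 2.13 × 6.65 × 0.6 = 76.913 kPa.
q_ult = 465.97 + 249.42 + 76.913 = 792.3 kPa.
q_all = q_ult / FS = 792.3 / 2.5 = 316.92 kPa.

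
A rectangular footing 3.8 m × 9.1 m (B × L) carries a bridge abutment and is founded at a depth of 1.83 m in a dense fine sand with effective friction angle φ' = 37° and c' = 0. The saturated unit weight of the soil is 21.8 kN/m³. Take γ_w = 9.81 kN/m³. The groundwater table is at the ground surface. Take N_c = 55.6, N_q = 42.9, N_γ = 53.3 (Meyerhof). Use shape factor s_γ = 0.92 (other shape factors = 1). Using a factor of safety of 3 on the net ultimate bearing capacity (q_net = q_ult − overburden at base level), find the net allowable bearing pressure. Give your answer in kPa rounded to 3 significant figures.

q_all(net) ≈ 679 kPa

γ' = 21.8 − 9.81 = 11.99 kN/m³ (submerged throughout). q = 11.99 × 1.83 = 21.942 kPa; the same γ' applies in the ½γBN_γ term.
q·N_q = 21.942 × 42.9 = 941.3 kPa
0.5·γ·B·N_γ·s_γ = 0.5 × 11.99 × 3.8 × 53.3 × 0.92 = 1117.1 kPa
q_ult = 941.3 + 1117.1 = 2058.4 kPa.
q_net = 2058.4 − 21.942 = 2036.4 kPa.
q_all(net) = 2036.4 / 3 = 678.82 kPa.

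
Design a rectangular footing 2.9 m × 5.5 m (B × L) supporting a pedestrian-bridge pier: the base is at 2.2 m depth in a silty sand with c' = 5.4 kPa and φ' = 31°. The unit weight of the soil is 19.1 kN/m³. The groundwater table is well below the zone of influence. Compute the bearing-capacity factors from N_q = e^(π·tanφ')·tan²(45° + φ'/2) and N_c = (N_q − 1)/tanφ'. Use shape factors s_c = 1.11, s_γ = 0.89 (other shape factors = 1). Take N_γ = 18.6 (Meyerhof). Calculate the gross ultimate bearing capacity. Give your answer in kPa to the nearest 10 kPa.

tan31° = 0.6009, so N_q = e^(π×0.6009)·tan²(60.5°) = 6.604 × 3.124 = 20.63.
N_c = (20.63 − 1)/tan31° = 32.67.
Effective surcharge at the founding depth q = γ·D_f = 19.1 × 2.2 = 42.02 kPa.
q_ult = c·N_c·s_c + q·N_q + 0.5·γ·B·N_γ·s_γ
     = 5.4 × 32.671 × 1.11 + 42.02 × 20.631 + 0.5 × 19.1 × 2.9 × 18.6 × 0.89
     = 195.83 + 866.91 + 458.46 = 1521.2 kPa.

q_ult ≈ 1520 kPa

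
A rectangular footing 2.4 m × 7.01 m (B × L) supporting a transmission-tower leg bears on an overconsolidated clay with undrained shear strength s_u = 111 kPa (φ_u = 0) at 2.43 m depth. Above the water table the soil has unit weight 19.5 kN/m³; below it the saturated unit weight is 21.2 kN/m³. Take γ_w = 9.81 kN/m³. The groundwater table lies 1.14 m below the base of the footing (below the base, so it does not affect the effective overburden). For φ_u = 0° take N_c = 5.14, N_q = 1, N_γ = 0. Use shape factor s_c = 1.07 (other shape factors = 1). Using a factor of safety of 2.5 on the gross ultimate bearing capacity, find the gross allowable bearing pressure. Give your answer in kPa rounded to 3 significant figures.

q = γ·D_f = 19.5 × 2.43 = 47.385 kPa.
c·N_c·s_c = 111 × 5.14 × 1.07 = 610.48 kPa
q·N_q = 47.385 × 1 = 47.385 kPa
q_ult = 610.48 + 47.385 = 657.86 kPa.
q_all = 657.86 / 2.5 = 263.15 kPa.

q_all ≈ 263 kPa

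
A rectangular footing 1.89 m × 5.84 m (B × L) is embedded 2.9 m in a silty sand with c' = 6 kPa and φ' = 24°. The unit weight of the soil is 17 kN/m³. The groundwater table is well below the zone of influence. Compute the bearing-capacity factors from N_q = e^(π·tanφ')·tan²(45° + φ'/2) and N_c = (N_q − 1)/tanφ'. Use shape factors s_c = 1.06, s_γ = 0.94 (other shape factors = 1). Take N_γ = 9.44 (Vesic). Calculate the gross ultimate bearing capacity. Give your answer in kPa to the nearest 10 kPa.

q_ult ≈ 740 kPa

tan24° = 0.4452, so N_q = e^(π×0.4452)·tan²(57°) = 4.05 × 2.371 = 9.6.
N_c = (9.6 − 1)/tan24° = 19.32.
q = γ·D_f = 17 × 2.9 = 49.3 kPa.
c·N_c·s_c = 6 × 19.324 × 1.06 = 122.9 kPa
q·N_q = 49.3 × 9.6034 = 473.45 kPa
0.5·γ·B·N_γ·s_γ = 0.5 × 17 × 1.89 × 9.44 × 0.94 = 142.55 kPa
q_ult = 122.9 + 473.45 + 142.55 = 738.9 kPa.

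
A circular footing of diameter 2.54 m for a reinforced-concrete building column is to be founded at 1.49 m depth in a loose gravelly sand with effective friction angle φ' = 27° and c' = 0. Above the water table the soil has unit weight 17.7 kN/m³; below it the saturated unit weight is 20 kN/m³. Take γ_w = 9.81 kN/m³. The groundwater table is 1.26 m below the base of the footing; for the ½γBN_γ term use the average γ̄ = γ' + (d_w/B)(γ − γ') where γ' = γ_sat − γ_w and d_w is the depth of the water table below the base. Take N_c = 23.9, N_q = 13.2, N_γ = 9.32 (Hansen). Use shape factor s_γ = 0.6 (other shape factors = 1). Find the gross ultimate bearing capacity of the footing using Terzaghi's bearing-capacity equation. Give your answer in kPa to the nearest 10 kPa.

Overburden at base level: q = 17.7 × 1.49 = 26.373 kPa.
The water table is 1.26 m below the base (< B = 2.54 m), so the ½γBN_γ term uses γ̄ = γ' + (d_w/B)(γ − γ') = 10.19 + (1.26/2.54)(17.7 − 10.19) = 13.915 kN/m³.
Surcharge term q·N_q = 26.373 × 13.2 = 348.12 kPa; self-weight term 0.5·γ·B·N_γ·s_γ = 0.5 × 13.915 × 2.54 × 9.32 × 0.6 = 98.825 kPa.
q_ult = 348.12 + 98.825 = 446.95 kPa.

q_ult ≈ 450 kPa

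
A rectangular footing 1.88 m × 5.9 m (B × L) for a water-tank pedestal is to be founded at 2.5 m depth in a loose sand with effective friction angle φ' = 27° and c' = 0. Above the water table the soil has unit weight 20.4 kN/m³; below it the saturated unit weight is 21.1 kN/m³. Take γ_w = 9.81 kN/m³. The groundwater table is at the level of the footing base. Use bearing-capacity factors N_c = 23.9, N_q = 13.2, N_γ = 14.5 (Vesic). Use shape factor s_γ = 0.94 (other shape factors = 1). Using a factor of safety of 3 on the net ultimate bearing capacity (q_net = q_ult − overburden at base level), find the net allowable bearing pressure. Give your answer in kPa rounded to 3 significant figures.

Overburden at base level: q = 20.4 × 2.5 = 51 kPa.
Below the base the soil is submerged, so the ½γBN_γ term uses γ' = 21.1 − 9.81 = 11.29 kN/m³.
Surcharge term q·N_q = 51 × 13.2 = 673.2 kPa; self-weight term 0.5·γ·B·N_γ·s_γ = 0.5 × 11.29 × 1.88 × 14.5 × 0.94 = 144.65 kPa.
q_ult = 673.2 + 144.65 = 817.85 kPa.
q_net = 817.85 − 51 = 766.85 kPa.
q_all(net) = 766.85 / 3 = 255.62 kPa.

q_all(net) ≈ 256 kPa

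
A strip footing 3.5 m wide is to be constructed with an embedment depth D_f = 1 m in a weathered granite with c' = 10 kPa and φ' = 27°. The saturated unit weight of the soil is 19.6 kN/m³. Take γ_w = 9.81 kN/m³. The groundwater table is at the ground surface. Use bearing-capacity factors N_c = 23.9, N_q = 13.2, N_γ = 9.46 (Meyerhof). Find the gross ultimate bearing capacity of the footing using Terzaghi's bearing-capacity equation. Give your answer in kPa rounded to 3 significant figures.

q_ult ≈ 530 kPa

γ' = 19.6 − 9.81 = 9.79 kN/m³ (submerged throughout). q = 9.79 × 1 = 9.79 kPa; the same γ' applies in the ½γBN_γ term.
c·N_c = 10 × 23.9 = 239 kPa
q·N_q = 9.79 × 13.2 = 129.23 kPa
0.5·γ·B·N_γ = 0.5 × 9.79 × 3.5 × 9.46 = 162.07 kPa
q_ult = 239 + 129.23 + 162.07 = 530.3 kPa.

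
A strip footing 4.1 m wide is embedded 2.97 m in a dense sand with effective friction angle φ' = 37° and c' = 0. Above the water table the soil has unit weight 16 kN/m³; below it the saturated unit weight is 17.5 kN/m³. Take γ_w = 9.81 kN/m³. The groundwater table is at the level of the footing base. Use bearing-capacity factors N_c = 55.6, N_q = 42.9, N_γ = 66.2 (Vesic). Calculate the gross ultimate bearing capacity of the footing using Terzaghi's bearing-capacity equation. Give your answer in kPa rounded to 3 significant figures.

q_ult ≈ 3080 kPa

q = γ·D_f = 16 × 2.97 = 47.52 kPa.
For the ½γBN_γ term take γ' = 17.5 − 9.81 = 7.69 kN/m³ (soil below base is submerged).
q·N_q = 47.52 × 42.9 = 2038.6 kPa
0.5·γ·B·N_γ = 0.5 × 7.69 × 4.1 × 66.2 = 1043.6 kPa
q_ult = 2038.6 + 1043.6 = 3082.2 kPa.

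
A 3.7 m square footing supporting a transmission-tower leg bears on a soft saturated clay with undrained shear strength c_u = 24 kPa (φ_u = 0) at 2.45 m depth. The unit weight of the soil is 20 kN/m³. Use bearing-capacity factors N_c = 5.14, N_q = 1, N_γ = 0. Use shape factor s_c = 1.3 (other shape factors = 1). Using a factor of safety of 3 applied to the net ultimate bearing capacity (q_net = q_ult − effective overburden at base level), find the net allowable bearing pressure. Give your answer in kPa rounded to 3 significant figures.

q_all(net) ≈ 53.5 kPa

q = γ·D_f = 20 × 2.45 = 49 kPa.
c·N_c·s_c = 24 × 5.14 × 1.3 = 160.37 kPa
q·N_q = 49 × 1 = 49 kPa
q_ult = 160.37 + 49 = 209.37 kPa.
Net ultimate: q_net = 209.37 − 49 = 160.37 kPa.
q_all(net) = 160.37 / 3 = 53.456 kPa.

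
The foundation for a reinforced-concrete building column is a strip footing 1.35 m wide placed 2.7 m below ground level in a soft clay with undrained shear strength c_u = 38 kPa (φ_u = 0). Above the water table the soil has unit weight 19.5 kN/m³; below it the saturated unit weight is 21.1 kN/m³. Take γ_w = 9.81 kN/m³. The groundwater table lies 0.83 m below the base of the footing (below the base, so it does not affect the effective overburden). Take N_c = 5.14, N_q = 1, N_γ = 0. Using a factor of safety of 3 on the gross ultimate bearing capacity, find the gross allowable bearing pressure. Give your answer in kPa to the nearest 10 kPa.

Effective surcharge at the founding depth q = γ·D_f = 19.5 × 2.7 = 52.65 kPa.
q_ult = c·N_c + q·N_q
     = 38 × 5.14 + 52.65 × 1
     = 195.32 + 52.65 = 247.97 kPa.
q_all = 247.97 / 3 = 82.657 kPa.

q_all ≈ 80 kPa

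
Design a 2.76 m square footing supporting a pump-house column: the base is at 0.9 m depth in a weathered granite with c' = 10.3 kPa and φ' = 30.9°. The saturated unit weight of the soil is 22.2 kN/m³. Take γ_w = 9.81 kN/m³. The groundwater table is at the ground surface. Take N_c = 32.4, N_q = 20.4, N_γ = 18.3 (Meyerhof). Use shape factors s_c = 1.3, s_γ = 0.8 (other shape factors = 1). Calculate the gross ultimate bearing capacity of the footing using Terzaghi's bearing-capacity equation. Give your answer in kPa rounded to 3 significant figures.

γ' = 22.2 − 9.81 = 12.39 kN/m³ (submerged throughout). q = 12.39 × 0.9 = 11.151 kPa; the same γ' applies in the ½γBN_γ term.
c·N_c·s_c = 10.3 × 32.4 × 1.3 = 433.84 kPa
q·N_q = 11.151 × 20.4 = 227.48 kPa
0.5·γ·B·N_γ·s_γ = 0.5 × 12.39 × 2.76 × 18.3 × 0.8 = 250.32 kPa
q_ult = 433.84 + 227.48 + 250.32 = 911.63 kPa.

q_ult ≈ 912 kPa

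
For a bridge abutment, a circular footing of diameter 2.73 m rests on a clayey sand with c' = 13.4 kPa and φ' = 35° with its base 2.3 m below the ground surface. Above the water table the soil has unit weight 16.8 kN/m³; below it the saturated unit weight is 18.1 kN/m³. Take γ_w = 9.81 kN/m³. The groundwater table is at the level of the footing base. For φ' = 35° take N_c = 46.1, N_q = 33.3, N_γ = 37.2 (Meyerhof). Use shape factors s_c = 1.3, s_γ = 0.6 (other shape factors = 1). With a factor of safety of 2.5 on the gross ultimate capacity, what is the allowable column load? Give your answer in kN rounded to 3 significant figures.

P_all ≈ 5480 kN

Overburden at base level: q = 16.8 × 2.3 = 38.64 kPa.
Below the base the soil is submerged, so the ½γBN_γ term uses γ' = 18.1 − 9.81 = 8.29 kN/m³.
Cohesion term c·N_c·s_c = 13.4 × 46.1 × 1.3 = 803.06 kPa; surcharge term q·N_q = 38.64 × 33.3 = 1286.7 kPa; self-weight term 0.5·γ·B·N_γ·s_γ = 0.5 × 8.29 × 2.73 × 37.2 × 0.6 = 252.57 kPa.
q_ult = 803.06 + 1286.7 + 252.57 = 2342.3 kPa.
Gross allowable pressure q_all = 2342.3 / 2.5 = 936.94 kPa.
Footing area = 5.8535 m², so allowable column load = 936.94 × 5.8535 = 5484.4 kN.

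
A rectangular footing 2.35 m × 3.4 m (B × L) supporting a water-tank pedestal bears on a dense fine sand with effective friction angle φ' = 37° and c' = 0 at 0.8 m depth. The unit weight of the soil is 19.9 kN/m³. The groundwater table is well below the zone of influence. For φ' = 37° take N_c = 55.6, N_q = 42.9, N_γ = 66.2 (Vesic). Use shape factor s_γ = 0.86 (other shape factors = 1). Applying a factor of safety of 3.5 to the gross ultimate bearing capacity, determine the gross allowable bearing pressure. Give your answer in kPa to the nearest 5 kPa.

q_all ≈ 575 kPa

Overburden at base level: q = 19.9 × 0.8 = 15.92 kPa.
Surcharge term q·N_q = 15.92 × 42.9 = 682.97 kPa; self-weight term 0.5·γ·B·N_γ·s_γ = 0.5 × 19.9 × 2.35 × 66.2 × 0.86 = 1331.2 kPa.
q_ult = 682.97 + 1331.2 = 2014.2 kPa.
q_all = q_ult / FS = 2014.2 / 3.5 = 575.48 kPa.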